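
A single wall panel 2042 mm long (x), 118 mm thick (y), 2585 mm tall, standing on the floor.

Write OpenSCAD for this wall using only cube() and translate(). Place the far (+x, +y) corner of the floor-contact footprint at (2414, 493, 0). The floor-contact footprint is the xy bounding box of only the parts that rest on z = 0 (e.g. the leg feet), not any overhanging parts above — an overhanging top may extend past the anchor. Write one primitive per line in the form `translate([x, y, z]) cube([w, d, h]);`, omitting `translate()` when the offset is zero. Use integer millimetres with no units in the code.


translate([372, 375, 0]) cube([2042, 118, 2585]);


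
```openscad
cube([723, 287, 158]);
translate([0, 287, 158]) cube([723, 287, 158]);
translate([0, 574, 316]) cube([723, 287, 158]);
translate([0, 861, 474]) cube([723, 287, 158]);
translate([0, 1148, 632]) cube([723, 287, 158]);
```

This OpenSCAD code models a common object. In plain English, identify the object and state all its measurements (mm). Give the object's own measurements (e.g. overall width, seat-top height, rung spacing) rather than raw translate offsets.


A straight staircase of 5 solid steps. Each step is 723 mm wide (x), 287 mm deep (y, the going) and 158 mm tall (the rise). The first step rests on the floor; each subsequent step sits one going further in +y and one rise higher in +z, directly behind and above the previous step with no overlap.


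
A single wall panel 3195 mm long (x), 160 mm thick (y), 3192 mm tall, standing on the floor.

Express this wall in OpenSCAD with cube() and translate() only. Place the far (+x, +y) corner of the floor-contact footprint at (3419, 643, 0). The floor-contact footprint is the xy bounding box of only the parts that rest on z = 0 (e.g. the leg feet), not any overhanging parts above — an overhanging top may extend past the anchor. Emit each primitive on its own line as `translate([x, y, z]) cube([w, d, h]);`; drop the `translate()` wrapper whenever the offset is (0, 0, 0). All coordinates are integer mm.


translate([224, 483, 0]) cube([3195, 160, 3192]);


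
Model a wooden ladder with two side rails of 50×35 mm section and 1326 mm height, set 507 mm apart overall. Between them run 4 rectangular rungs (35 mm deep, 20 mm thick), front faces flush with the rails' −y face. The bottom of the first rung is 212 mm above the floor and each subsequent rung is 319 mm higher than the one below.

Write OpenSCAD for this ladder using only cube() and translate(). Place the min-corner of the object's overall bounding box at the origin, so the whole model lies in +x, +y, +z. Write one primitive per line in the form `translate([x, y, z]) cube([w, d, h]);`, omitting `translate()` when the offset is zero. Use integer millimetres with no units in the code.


cube([50, 35, 1326]);
translate([457, 0, 0]) cube([50, 35, 1326]);
translate([50, 0, 212]) cube([407, 35, 20]);
translate([50, 0, 531]) cube([407, 35, 20]);
translate([50, 0, 850]) cube([407, 35, 20]);
translate([50, 0, 1169]) cube([407, 35, 20]);


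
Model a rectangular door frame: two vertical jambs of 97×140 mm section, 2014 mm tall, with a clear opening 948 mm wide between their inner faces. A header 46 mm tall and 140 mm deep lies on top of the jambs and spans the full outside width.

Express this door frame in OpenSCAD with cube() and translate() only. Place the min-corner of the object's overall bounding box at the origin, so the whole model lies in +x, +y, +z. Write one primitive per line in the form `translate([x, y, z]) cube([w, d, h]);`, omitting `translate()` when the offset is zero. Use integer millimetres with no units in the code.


cube([97, 140, 2014]);
translate([1045, 0, 0]) cube([97, 140, 2014]);
translate([0, 0, 2014]) cube([1142, 140, 46]);


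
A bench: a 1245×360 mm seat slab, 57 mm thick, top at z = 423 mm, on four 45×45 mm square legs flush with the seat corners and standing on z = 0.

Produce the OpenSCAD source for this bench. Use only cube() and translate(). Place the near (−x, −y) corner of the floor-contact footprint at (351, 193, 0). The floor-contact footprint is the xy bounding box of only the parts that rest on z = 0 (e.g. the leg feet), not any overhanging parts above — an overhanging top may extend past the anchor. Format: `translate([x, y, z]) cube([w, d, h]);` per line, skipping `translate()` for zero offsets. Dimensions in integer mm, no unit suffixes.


translate([351, 193, 366]) cube([1245, 360, 57]);
translate([351, 193, 0]) cube([45, 45, 366]);
translate([351, 508, 0]) cube([45, 45, 366]);
translate([1551, 193, 0]) cube([45, 45, 366]);
translate([1551, 508, 0]) cube([45, 45, 366]);


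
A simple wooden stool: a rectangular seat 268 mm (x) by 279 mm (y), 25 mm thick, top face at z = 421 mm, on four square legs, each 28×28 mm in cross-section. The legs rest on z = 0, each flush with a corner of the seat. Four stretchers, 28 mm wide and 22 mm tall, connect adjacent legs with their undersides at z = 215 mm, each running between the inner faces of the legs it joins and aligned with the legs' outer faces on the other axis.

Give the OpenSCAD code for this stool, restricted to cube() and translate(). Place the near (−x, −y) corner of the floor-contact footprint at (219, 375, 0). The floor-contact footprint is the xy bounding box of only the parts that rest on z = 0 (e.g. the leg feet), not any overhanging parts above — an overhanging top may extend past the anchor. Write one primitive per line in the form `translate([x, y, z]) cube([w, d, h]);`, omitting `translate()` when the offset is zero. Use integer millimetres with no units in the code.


// leg_h = 421 - 25 = 396
// stretcher span = 268 - 2*28 = 212
translate([219, 375, 396]) cube([268, 279, 25]);
translate([219, 375, 0]) cube([28, 28, 396]);
translate([459, 375, 0]) cube([28, 28, 396]);
translate([219, 626, 0]) cube([28, 28, 396]);
translate([459, 626, 0]) cube([28, 28, 396]);
translate([247, 375, 215]) cube([212, 28, 22]);
translate([247, 626, 215]) cube([212, 28, 22]);
translate([219, 403, 215]) cube([28, 223, 22]);
translate([459, 403, 215]) cube([28, 223, 22]);


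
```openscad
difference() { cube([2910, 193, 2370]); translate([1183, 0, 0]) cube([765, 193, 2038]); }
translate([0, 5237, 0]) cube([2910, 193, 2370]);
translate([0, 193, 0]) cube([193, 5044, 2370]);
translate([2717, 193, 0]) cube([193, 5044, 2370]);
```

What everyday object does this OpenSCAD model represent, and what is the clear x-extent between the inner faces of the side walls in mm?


A single room. The interior width is 2524 mm.

Four walls enclosing a rectangle with a door in the front wall — a room. Outside width 2910 minus two 193 mm walls gives 2524 mm.


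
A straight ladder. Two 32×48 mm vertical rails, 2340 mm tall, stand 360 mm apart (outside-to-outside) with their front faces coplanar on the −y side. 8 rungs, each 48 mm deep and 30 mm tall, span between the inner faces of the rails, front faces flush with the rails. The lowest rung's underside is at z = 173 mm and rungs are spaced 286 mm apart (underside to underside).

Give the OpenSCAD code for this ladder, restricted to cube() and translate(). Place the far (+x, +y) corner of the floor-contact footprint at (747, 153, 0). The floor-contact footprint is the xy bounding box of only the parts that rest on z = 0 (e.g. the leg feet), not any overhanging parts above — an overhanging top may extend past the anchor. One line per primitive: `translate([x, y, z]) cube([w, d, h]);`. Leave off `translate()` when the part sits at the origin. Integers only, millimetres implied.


translate([387, 105, 0]) cube([32, 48, 2340]);
translate([715, 105, 0]) cube([32, 48, 2340]);
translate([419, 105, 173]) cube([296, 48, 30]);
translate([419, 105, 459]) cube([296, 48, 30]);
translate([419, 105, 745]) cube([296, 48, 30]);
translate([419, 105, 1031]) cube([296, 48, 30]);
translate([419, 105, 1317]) cube([296, 48, 30]);
translate([419, 105, 1603]) cube([296, 48, 30]);
translate([419, 105, 1889]) cube([296, 48, 30]);
translate([419, 105, 2175]) cube([296, 48, 30]);


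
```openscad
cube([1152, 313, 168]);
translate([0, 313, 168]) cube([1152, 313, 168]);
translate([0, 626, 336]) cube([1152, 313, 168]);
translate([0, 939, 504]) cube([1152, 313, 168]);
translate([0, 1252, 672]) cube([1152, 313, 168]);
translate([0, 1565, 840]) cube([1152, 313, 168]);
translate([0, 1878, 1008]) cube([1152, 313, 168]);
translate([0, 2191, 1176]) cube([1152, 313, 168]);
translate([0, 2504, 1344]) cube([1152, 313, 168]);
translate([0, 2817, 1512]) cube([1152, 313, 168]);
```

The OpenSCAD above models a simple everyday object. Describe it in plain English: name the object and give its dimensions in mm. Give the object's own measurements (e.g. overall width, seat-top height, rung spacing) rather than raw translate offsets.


A straight staircase of 10 solid steps. Each step is 1152 mm wide (x), 313 mm deep (y, the going) and 168 mm tall (the rise). The first step rests on the floor; each subsequent step sits one going further in +y and one rise higher in +z, directly behind and above the previous step with no overlap.


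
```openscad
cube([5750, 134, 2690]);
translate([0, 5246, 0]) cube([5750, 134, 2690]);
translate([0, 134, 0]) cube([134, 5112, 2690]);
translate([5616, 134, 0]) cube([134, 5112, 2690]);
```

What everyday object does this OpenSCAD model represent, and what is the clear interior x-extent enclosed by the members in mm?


A house (or room) frame. The interior width is 5482 mm.

Four 2690 mm walls enclosing a rectangle with no floor or roof — a room or house frame. Outside width is 5750 mm and wall thickness is 134 mm, so the interior width is 5750 − 2 × 134 = 5482 mm.


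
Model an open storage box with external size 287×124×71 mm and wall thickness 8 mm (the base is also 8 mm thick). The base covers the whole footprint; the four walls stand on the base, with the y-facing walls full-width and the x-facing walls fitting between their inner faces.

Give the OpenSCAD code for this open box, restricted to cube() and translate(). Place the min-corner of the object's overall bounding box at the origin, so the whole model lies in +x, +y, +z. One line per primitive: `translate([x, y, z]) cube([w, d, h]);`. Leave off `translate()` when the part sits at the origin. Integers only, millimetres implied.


cube([287, 124, 8]);
translate([0, 0, 8]) cube([287, 8, 63]);
translate([0, 116, 8]) cube([287, 8, 63]);
translate([0, 8, 8]) cube([8, 108, 63]);
translate([279, 8, 8]) cube([8, 108, 63]);


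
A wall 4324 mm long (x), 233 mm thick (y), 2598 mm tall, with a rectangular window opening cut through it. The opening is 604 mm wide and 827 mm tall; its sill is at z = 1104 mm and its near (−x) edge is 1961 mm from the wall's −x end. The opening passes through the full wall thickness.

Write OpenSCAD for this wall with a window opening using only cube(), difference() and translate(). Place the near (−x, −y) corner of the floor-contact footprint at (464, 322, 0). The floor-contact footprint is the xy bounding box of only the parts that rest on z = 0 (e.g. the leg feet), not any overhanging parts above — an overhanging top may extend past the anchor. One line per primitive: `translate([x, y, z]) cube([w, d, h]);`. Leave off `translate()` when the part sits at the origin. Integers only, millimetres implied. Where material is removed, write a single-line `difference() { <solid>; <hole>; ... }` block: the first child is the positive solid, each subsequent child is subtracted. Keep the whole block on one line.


difference() { translate([464, 322, 0]) cube([4324, 233, 2598]); translate([2425, 322, 1104]) cube([604, 233, 827]); }


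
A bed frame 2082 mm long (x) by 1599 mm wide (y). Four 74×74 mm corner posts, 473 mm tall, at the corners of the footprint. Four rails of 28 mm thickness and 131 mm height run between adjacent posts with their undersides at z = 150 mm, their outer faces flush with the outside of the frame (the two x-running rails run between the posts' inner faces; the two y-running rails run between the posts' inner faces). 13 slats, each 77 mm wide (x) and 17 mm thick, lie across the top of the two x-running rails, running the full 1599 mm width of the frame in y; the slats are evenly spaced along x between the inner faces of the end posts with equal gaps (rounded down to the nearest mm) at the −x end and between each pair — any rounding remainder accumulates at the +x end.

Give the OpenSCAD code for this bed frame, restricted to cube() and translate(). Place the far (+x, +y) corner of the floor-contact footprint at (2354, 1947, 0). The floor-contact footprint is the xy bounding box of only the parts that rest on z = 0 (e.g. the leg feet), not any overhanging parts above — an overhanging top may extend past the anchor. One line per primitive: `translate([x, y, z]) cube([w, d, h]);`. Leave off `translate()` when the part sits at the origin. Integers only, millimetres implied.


translate([272, 348, 0]) cube([74, 74, 473]);
translate([272, 1873, 0]) cube([74, 74, 473]);
translate([2280, 348, 0]) cube([74, 74, 473]);
translate([2280, 1873, 0]) cube([74, 74, 473]);
translate([346, 348, 150]) cube([1934, 28, 131]);
translate([346, 1919, 150]) cube([1934, 28, 131]);
translate([272, 422, 150]) cube([28, 1451, 131]);
translate([2326, 422, 150]) cube([28, 1451, 131]);
translate([412, 348, 281]) cube([77, 1599, 17]);
translate([555, 348, 281]) cube([77, 1599, 17]);
translate([698, 348, 281]) cube([77, 1599, 17]);
translate([841, 348, 281]) cube([77, 1599, 17]);
translate([984, 348, 281]) cube([77, 1599, 17]);
translate([1127, 348, 281]) cube([77, 1599, 17]);
translate([1270, 348, 281]) cube([77, 1599, 17]);
translate([1413, 348, 281]) cube([77, 1599, 17]);
translate([1556, 348, 281]) cube([77, 1599, 17]);
translate([1699, 348, 281]) cube([77, 1599, 17]);
translate([1842, 348, 281]) cube([77, 1599, 17]);
translate([1985, 348, 281]) cube([77, 1599, 17]);
translate([2128, 348, 281]) cube([77, 1599, 17]);


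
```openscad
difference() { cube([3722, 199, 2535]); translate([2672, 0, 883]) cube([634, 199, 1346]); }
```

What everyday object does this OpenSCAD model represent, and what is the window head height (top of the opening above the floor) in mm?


A wall with a window opening. The window head height is 2229 mm.

A wall with a rectangular opening subtracted — a window. Sill at z = 883, opening 1346 mm tall, so the head is at 883 + 1346 = 2229 mm.


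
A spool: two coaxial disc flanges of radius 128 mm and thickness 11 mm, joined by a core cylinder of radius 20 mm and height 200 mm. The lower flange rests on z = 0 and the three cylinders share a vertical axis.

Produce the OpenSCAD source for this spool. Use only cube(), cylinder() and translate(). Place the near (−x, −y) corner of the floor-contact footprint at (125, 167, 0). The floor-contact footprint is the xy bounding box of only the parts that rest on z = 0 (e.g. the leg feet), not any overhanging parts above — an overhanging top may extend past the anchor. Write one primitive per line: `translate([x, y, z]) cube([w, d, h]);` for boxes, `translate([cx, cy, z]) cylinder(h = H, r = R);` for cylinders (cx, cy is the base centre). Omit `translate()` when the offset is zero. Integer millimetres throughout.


translate([253, 295, 0]) cylinder(h = 11, r = 128);
translate([253, 295, 11]) cylinder(h = 200, r = 20);
translate([253, 295, 211]) cylinder(h = 11, r = 128);


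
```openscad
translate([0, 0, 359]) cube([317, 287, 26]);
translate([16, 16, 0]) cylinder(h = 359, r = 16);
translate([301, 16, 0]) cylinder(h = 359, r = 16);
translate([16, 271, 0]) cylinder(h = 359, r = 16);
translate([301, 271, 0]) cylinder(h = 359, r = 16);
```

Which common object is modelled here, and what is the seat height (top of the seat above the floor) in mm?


A stool. The seat height is 385 mm.

A 317×287×26 slab at z = 359 on four corner cylinders — a stool. The seat top is 359 + 26 = 385 mm.


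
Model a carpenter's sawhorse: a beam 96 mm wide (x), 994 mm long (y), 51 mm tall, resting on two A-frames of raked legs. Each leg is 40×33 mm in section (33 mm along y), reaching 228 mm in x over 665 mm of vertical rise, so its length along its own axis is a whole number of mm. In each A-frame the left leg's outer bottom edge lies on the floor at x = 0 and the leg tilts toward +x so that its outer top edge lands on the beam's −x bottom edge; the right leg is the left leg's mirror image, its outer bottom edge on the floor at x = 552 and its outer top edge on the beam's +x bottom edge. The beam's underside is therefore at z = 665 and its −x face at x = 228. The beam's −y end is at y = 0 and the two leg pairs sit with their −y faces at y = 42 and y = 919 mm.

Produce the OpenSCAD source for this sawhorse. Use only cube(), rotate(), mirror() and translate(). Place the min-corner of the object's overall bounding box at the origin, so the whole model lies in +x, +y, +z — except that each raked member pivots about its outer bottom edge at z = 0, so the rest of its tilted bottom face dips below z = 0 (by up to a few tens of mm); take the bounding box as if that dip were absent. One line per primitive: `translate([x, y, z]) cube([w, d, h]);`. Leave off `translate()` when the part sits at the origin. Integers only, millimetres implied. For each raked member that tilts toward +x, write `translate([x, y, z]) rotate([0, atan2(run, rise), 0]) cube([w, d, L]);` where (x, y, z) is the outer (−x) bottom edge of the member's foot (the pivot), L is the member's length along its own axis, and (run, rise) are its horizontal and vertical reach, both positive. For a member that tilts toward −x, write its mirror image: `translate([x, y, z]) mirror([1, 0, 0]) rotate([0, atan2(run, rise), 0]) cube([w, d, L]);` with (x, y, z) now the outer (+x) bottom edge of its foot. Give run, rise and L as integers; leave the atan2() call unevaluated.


// leg length = √(228² + 665²) = 703
// right-leg outer foot x = 2·228 + 96 = 552
// beam min-corner = (228, 0, 665)
translate([228, 0, 665]) cube([96, 994, 51]);
translate([0, 42, 0]) rotate([0, atan2(228, 665), 0]) cube([40, 33, 703]);
translate([552, 42, 0]) mirror([1, 0, 0]) rotate([0, atan2(228, 665), 0]) cube([40, 33, 703]);
translate([0, 919, 0]) rotate([0, atan2(228, 665), 0]) cube([40, 33, 703]);
translate([552, 919, 0]) mirror([1, 0, 0]) rotate([0, atan2(228, 665), 0]) cube([40, 33, 703]);


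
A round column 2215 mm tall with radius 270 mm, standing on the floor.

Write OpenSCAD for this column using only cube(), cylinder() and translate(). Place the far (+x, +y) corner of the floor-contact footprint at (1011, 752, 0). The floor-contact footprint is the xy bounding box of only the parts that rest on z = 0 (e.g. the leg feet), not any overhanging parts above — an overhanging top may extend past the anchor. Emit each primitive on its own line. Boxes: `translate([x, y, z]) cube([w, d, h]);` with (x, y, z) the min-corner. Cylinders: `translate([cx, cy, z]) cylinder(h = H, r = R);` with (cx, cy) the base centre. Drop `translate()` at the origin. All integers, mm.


translate([741, 482, 0]) cylinder(h = 2215, r = 270);


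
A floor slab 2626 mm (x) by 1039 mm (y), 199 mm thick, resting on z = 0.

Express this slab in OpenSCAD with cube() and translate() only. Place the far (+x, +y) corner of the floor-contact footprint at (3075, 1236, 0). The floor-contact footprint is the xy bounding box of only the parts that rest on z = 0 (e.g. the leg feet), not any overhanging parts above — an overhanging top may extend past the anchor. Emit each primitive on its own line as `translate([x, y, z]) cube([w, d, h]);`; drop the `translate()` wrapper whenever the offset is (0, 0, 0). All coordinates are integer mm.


translate([449, 197, 0]) cube([2626, 1039, 199]);


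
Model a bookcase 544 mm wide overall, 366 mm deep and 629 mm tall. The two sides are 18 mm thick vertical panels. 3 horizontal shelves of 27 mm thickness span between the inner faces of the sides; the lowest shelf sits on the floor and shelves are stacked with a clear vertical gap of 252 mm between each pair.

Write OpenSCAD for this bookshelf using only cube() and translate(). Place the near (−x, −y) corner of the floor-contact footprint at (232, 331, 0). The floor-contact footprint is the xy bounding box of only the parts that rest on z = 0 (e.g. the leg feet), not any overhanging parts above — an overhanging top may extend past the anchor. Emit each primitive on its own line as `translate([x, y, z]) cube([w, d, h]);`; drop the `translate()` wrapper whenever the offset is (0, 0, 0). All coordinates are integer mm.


translate([232, 331, 0]) cube([18, 366, 629]);
translate([758, 331, 0]) cube([18, 366, 629]);
translate([250, 331, 0]) cube([508, 366, 27]);
translate([250, 331, 279]) cube([508, 366, 27]);
translate([250, 331, 558]) cube([508, 366, 27]);


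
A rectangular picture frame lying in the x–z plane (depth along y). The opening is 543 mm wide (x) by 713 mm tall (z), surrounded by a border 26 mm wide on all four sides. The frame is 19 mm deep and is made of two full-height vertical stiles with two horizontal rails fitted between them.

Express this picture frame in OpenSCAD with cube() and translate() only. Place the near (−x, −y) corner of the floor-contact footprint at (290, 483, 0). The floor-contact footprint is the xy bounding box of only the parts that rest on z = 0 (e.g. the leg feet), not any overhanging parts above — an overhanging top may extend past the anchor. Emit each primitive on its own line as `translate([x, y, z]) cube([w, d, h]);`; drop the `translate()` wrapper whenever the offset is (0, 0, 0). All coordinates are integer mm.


translate([290, 483, 0]) cube([26, 19, 765]);
translate([859, 483, 0]) cube([26, 19, 765]);
translate([316, 483, 0]) cube([543, 19, 26]);
translate([316, 483, 739]) cube([543, 19, 26]);


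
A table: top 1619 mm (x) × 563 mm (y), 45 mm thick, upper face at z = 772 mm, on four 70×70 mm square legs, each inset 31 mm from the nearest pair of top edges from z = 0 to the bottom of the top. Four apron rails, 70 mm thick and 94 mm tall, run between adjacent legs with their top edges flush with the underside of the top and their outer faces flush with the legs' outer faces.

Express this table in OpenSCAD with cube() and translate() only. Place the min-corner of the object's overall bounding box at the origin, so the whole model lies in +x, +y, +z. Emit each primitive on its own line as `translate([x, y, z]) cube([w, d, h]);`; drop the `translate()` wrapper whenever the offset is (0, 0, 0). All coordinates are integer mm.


translate([0, 0, 727]) cube([1619, 563, 45]);
translate([31, 31, 0]) cube([70, 70, 727]);
translate([1518, 31, 0]) cube([70, 70, 727]);
translate([31, 462, 0]) cube([70, 70, 727]);
translate([1518, 462, 0]) cube([70, 70, 727]);
translate([101, 31, 633]) cube([1417, 70, 94]);
translate([101, 462, 633]) cube([1417, 70, 94]);
translate([31, 101, 633]) cube([70, 361, 94]);
translate([1518, 101, 633]) cube([70, 361, 94]);


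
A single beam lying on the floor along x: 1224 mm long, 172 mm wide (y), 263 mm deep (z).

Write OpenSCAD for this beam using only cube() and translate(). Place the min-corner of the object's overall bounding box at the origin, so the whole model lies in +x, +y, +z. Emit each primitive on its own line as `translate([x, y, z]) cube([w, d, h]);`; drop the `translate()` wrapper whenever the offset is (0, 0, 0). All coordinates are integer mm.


cube([1224, 172, 263]);


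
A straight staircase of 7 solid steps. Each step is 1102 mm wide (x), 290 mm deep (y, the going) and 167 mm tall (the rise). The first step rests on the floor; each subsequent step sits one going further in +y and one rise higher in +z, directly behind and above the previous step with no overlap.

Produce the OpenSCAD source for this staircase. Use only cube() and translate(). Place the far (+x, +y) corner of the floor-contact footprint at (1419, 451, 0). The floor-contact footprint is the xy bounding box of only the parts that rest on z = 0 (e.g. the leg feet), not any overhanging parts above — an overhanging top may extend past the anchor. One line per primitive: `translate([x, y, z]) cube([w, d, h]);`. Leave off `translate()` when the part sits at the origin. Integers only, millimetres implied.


translate([317, 161, 0]) cube([1102, 290, 167]);
translate([317, 451, 167]) cube([1102, 290, 167]);
translate([317, 741, 334]) cube([1102, 290, 167]);
translate([317, 1031, 501]) cube([1102, 290, 167]);
translate([317, 1321, 668]) cube([1102, 290, 167]);
translate([317, 1611, 835]) cube([1102, 290, 167]);
translate([317, 1901, 1002]) cube([1102, 290, 167]);


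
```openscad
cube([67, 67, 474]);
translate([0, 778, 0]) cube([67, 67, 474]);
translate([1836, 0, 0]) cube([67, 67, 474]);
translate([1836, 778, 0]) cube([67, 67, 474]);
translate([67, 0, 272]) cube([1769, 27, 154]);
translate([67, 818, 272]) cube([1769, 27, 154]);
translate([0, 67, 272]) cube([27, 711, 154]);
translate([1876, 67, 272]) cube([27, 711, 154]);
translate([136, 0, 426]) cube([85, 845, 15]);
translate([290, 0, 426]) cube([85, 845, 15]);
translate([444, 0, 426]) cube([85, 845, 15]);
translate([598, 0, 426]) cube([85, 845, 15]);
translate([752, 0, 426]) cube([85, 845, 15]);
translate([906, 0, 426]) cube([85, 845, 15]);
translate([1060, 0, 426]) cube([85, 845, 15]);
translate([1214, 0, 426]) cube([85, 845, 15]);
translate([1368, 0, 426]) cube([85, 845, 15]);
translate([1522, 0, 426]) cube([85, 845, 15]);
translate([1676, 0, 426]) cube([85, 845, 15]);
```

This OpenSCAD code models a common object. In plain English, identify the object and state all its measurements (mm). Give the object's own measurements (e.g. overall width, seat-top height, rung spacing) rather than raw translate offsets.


A bed frame 1903 mm long (x) by 845 mm wide (y). Four 67×67 mm corner posts, 474 mm tall, at the corners of the footprint. Four rails of 27 mm thickness and 154 mm height run between adjacent posts with their undersides at z = 272 mm, their outer faces flush with the outside of the frame (the two x-running rails run between the posts' inner faces; the two y-running rails run between the posts' inner faces). 11 slats, each 85 mm wide (x) and 15 mm thick, lie across the top of the two x-running rails, running the full 845 mm width of the frame in y; along x they sit between the end posts with a 69 mm gap after the −x posts and between neighbouring slats, leaving 75 mm before the +x posts.


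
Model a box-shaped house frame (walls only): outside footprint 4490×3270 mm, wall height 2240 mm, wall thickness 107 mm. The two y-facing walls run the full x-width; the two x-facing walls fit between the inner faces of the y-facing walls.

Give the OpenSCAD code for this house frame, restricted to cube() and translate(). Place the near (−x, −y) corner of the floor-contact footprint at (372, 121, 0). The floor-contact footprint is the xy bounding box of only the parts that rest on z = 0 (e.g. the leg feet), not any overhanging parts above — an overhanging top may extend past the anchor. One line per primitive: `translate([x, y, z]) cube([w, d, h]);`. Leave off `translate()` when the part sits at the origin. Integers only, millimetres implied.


translate([372, 121, 0]) cube([4490, 107, 2240]);
translate([372, 3284, 0]) cube([4490, 107, 2240]);
translate([372, 228, 0]) cube([107, 3056, 2240]);
translate([4755, 228, 0]) cube([107, 3056, 2240]);


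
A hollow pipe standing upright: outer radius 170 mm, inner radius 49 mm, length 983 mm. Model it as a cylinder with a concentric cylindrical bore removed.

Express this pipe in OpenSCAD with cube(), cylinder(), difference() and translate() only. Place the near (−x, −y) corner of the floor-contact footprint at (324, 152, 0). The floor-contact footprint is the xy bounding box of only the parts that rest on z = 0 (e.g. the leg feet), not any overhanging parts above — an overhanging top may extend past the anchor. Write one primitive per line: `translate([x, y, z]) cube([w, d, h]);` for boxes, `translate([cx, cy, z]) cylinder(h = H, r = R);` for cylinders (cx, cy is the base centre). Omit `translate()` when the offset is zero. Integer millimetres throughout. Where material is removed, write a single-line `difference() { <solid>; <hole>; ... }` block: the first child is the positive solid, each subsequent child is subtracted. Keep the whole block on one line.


difference() { translate([494, 322, 0]) cylinder(h = 983, r = 170); translate([494, 322, 0]) cylinder(h = 983, r = 49); }


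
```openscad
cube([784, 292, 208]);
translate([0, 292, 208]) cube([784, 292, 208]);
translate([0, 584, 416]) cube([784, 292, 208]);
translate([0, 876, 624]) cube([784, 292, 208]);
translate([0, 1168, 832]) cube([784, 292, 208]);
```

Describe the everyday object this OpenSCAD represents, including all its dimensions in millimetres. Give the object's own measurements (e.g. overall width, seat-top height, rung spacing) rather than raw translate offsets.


A straight staircase of 5 solid steps. Each step is 784 mm wide (x), 292 mm deep (y, the going) and 208 mm tall (the rise). The first step rests on the floor; each subsequent step sits one going further in +y and one rise higher in +z, directly behind and above the previous step with no overlap.


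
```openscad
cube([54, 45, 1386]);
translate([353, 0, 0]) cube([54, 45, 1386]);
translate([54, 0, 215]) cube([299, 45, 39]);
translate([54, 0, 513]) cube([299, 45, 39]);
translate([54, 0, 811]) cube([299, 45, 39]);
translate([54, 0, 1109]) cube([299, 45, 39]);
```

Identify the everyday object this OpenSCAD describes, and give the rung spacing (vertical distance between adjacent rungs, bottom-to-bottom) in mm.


A ladder. The rung spacing is 298 mm.

Two tall 54×45 posts with 4 short bars between them — a ladder. Adjacent rungs sit at z = 215 and z = 513, so the spacing is 513 − 215 = 298 mm.


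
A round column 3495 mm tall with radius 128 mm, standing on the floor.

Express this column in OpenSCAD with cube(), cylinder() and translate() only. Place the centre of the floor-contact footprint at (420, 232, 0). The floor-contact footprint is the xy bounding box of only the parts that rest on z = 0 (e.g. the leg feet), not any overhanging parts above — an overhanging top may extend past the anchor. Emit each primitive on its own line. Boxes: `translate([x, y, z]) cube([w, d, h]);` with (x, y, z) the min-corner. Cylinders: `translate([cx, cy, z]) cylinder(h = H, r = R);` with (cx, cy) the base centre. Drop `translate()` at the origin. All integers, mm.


translate([420, 232, 0]) cylinder(h = 3495, r = 128);


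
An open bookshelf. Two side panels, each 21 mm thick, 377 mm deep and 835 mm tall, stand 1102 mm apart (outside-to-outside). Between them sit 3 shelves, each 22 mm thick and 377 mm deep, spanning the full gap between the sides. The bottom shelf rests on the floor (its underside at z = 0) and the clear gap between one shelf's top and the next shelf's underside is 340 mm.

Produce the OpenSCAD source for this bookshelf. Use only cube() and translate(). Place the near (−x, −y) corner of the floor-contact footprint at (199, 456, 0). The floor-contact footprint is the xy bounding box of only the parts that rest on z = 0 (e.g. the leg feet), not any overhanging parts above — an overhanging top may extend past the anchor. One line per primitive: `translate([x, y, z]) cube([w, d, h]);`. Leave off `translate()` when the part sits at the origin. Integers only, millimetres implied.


translate([199, 456, 0]) cube([21, 377, 835]);
translate([1280, 456, 0]) cube([21, 377, 835]);
translate([220, 456, 0]) cube([1060, 377, 22]);
translate([220, 456, 362]) cube([1060, 377, 22]);
translate([220, 456, 724]) cube([1060, 377, 22]);


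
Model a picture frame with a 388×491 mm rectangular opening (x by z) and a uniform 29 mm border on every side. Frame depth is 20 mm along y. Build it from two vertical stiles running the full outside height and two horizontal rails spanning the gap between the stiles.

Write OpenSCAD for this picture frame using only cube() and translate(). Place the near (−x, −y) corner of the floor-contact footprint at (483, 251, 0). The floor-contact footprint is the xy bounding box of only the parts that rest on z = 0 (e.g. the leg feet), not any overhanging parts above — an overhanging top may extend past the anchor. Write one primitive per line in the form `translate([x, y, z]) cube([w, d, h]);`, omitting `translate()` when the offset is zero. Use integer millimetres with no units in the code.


translate([483, 251, 0]) cube([29, 20, 549]);
translate([900, 251, 0]) cube([29, 20, 549]);
translate([512, 251, 0]) cube([388, 20, 29]);
translate([512, 251, 520]) cube([388, 20, 29]);


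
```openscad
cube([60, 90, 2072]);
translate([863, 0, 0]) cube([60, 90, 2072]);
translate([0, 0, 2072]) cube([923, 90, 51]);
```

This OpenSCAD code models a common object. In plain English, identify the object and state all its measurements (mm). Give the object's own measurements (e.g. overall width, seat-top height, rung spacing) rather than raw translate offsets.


A door frame. The clear opening is 803 mm wide and 2072 mm high. Two 60 mm wide jambs, 90 mm deep, stand either side of the opening from the floor to the top of the opening. A 51 mm thick head sits across the top of both jambs, spanning the full outside width of the frame.


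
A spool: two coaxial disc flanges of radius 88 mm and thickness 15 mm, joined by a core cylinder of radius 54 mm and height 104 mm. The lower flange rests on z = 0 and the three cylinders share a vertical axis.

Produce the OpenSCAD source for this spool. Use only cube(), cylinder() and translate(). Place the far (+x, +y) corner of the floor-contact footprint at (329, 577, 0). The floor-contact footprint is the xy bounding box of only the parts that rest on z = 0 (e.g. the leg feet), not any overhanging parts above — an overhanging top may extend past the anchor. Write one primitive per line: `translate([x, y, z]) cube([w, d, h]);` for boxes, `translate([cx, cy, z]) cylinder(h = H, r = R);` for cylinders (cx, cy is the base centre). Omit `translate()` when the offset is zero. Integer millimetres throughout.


translate([241, 489, 0]) cylinder(h = 15, r = 88);
translate([241, 489, 15]) cylinder(h = 104, r = 54);
translate([241, 489, 119]) cylinder(h = 15, r = 88);


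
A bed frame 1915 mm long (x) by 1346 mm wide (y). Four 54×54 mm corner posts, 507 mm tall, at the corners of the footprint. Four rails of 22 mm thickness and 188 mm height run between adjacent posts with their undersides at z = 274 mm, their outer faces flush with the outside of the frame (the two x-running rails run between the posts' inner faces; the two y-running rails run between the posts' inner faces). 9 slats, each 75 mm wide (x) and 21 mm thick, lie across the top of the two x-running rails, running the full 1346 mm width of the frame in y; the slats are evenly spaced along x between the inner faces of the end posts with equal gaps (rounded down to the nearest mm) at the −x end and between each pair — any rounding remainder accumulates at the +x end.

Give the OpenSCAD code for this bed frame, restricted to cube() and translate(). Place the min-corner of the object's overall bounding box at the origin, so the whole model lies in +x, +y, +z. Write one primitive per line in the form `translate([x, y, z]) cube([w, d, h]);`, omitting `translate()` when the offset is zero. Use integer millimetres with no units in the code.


cube([54, 54, 507]);
translate([0, 1292, 0]) cube([54, 54, 507]);
translate([1861, 0, 0]) cube([54, 54, 507]);
translate([1861, 1292, 0]) cube([54, 54, 507]);
translate([54, 0, 274]) cube([1807, 22, 188]);
translate([54, 1324, 274]) cube([1807, 22, 188]);
translate([0, 54, 274]) cube([22, 1238, 188]);
translate([1893, 54, 274]) cube([22, 1238, 188]);
translate([167, 0, 462]) cube([75, 1346, 21]);
translate([355, 0, 462]) cube([75, 1346, 21]);
translate([543, 0, 462]) cube([75, 1346, 21]);
translate([731, 0, 462]) cube([75, 1346, 21]);
translate([919, 0, 462]) cube([75, 1346, 21]);
translate([1107, 0, 462]) cube([75, 1346, 21]);
translate([1295, 0, 462]) cube([75, 1346, 21]);
translate([1483, 0, 462]) cube([75, 1346, 21]);
translate([1671, 0, 462]) cube([75, 1346, 21]);


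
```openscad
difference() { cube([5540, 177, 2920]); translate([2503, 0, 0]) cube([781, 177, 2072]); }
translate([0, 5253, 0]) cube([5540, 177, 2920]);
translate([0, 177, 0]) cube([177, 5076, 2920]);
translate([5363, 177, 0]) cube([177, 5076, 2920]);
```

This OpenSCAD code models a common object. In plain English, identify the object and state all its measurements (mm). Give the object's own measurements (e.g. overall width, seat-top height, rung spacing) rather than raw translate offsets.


A single room: four walls, each 2920 mm tall and 177 mm thick, enclosing an outside footprint 5540×5430 mm (x × y), no floor or roof. The front and back walls (−y and +y sides) run the full x-width; the side walls fit between their inner faces. A door opening 781 mm wide and 2072 mm tall is cut through the front wall from the floor up, its −x edge 2503 mm from the wall's −x end.


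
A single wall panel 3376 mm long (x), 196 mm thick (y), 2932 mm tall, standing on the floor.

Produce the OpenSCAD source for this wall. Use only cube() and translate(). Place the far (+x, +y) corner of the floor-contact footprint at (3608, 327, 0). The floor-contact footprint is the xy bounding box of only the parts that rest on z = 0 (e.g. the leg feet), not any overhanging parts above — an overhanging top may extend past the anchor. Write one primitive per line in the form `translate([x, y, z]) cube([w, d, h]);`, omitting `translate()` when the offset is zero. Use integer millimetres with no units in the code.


translate([232, 131, 0]) cube([3376, 196, 2932]);


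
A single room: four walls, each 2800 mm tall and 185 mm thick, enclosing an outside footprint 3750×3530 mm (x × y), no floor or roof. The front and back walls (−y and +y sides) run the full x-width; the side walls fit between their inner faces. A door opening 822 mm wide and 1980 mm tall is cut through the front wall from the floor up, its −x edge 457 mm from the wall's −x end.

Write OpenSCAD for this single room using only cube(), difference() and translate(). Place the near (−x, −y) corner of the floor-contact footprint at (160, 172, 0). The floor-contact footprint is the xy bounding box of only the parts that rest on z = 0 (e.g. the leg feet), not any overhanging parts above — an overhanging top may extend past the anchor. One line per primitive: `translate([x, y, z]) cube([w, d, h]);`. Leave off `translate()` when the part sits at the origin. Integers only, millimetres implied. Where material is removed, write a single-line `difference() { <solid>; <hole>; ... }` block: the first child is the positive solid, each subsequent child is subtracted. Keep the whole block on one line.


difference() { translate([160, 172, 0]) cube([3750, 185, 2800]); translate([617, 172, 0]) cube([822, 185, 1980]); }
translate([160, 3517, 0]) cube([3750, 185, 2800]);
translate([160, 357, 0]) cube([185, 3160, 2800]);
translate([3725, 357, 0]) cube([185, 3160, 2800]);


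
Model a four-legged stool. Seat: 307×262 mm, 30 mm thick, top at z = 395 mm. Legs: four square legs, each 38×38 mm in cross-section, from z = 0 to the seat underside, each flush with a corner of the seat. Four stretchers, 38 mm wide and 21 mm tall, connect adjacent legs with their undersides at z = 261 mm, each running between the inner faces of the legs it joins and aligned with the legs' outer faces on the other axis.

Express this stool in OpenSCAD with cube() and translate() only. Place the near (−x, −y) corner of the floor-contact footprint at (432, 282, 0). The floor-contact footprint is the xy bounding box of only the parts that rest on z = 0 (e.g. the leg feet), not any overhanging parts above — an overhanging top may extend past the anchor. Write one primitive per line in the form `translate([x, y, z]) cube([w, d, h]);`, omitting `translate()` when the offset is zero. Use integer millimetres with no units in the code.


// leg_h = 395 - 30 = 365
// stretcher span = 307 - 2*38 = 231
translate([432, 282, 365]) cube([307, 262, 30]);
translate([432, 282, 0]) cube([38, 38, 365]);
translate([701, 282, 0]) cube([38, 38, 365]);
translate([432, 506, 0]) cube([38, 38, 365]);
translate([701, 506, 0]) cube([38, 38, 365]);
translate([470, 282, 261]) cube([231, 38, 21]);
translate([470, 506, 261]) cube([231, 38, 21]);
translate([432, 320, 261]) cube([38, 186, 21]);
translate([701, 320, 261]) cube([38, 186, 21]);
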